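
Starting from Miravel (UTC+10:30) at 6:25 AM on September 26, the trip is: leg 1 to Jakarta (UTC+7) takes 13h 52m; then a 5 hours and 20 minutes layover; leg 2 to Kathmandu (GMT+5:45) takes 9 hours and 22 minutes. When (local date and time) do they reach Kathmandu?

6:14 AM on Sep 27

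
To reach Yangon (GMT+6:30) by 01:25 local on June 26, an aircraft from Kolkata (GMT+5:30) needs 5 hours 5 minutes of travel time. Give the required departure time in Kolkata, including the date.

19:20 on Jun 25

Target arrival in UTC: 01:25 − 6:30 = 18:55 on Jun 25.
Subtract 5 hours 5 minutes → departure 13:50 UTC on Jun 25.
Kolkata is UTC+5:30: 13:50 + 5:30 = 19:20 on Jun 25.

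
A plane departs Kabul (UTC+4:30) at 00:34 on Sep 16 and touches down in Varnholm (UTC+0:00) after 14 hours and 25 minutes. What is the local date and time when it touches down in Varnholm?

Convert departure to UTC: 00:34 − 4:30 = 20:04 UTC on Sep 15.
Add 14 hours and 25 minutes travel time → 10:29 UTC (Sep 16).
Varnholm is UTC+0, so local arrival is the same: 10:29 on Sep 16.

10:29 on Sep 16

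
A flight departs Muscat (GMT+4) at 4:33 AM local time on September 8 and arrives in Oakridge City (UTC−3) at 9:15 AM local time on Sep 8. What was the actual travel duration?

11 hours 42 minutes

Departure in UTC: 4:33 AM − 4:00 = 12:33 AM on Sep 8.
Arrival in UTC: 9:15 AM + 3:00 = 12:15 PM on Sep 8.
Elapsed = 12:15 PM − 12:33 AM = 11 hours 42 minutes.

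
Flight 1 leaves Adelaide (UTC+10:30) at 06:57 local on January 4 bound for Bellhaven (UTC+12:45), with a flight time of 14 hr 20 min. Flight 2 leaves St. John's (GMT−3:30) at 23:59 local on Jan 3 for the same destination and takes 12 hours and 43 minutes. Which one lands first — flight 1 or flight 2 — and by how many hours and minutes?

the first, by 5 hours 25 minutes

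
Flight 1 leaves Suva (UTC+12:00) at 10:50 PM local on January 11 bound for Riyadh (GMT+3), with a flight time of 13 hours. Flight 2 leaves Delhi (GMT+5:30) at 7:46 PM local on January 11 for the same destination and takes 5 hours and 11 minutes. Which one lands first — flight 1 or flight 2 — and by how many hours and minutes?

Flight 1 in UTC: 10:50 PM − 12:00 = 10:50 AM on Jan 11.
+13 hours → arrive 11:50 PM UTC on Jan 11.
Flight 2 in UTC: 7:46 PM − 5:30 = 2:16 PM on Jan 11.
+5 hours 11 minutes → arrive 7:27 PM UTC on Jan 11.
Flight 2 lands earlier by 4 hours 23 minutes.

the second, by 4 hours 23 minutes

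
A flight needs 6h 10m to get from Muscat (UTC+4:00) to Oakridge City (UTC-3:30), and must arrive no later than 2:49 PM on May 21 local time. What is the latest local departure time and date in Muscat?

Target arrival in UTC: 2:49 PM + 3:30 = 6:19 PM on May 21.
Subtract 6 hours and 10 minutes → departure 12:09 PM UTC on May 21.
Muscat is UTC+4:00: 12:09 PM + 4:00 = 4:09 PM on May 21.

4:09 PM on May 21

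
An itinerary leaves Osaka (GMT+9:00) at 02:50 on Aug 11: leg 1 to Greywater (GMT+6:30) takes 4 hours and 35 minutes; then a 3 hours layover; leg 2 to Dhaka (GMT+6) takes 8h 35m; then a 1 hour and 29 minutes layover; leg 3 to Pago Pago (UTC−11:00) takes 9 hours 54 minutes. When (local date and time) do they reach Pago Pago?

Convert departure to UTC: 02:50 − 9:00 = 17:50 UTC on Aug 10.
Add 4 hours 35 minutes leg 1 → 22:25 UTC.
Add 3 hours layover in Greywater → 01:25 UTC (Aug 11).
Add 8 hours 35 minutes leg 2 → 10:00 UTC.
Add 1 hour 29 minutes layover in Dhaka → 11:29 UTC.
Add 9 hours 54 minutes leg 3 → 21:23 UTC.
Pago Pago is UTC−11:00, so local arrival = 21:23 − 11:00 = 10:23 on Aug 11.

10:23 on August 11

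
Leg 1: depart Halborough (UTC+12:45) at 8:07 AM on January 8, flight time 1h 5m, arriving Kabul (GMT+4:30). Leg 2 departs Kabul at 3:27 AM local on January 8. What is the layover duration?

Convert departure to UTC: 8:07 AM − 12:45 = 7:22 PM UTC on Jan 7.
Add 1 hour 5 minutes flight time → 8:27 PM UTC.
Kabul is UTC+4:30, so local arrival = 8:27 PM + 4:30 = 12:57 AM on Jan 8.
Layover = 3:27 AM − 12:57 AM = 2 hours 30 minutes.

2 hours 30 minutes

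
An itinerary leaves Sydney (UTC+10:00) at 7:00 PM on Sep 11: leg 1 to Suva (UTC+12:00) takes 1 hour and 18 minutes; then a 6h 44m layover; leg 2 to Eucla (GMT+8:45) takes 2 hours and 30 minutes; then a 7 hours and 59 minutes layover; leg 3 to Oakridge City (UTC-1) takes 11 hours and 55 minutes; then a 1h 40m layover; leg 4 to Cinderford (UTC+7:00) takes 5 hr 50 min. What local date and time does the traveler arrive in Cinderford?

5:56 AM on September 13

Convert departure to UTC: 7:00 PM − 10:00 = 9:00 AM UTC on Sep 11.
Add 1 hour and 18 minutes leg 1 → 10:18 AM UTC.
Add 6 hours 44 minutes layover in Suva → 5:02 PM UTC.
Add 2 hours 30 minutes leg 2 → 7:32 PM UTC.
Add 7 hours and 59 minutes layover in Eucla → 3:31 AM UTC (Sep 12).
Add 11 hours 55 minutes leg 3 → 3:26 PM UTC.
Add 1 hour and 40 minutes layover in Oakridge City → 5:06 PM UTC.
Add 5 hours and 50 minutes leg 4 → 10:56 PM UTC.
Cinderford is UTC+7:00, so local arrival = 10:56 PM + 7:00 = 5:56 AM on Sep 13.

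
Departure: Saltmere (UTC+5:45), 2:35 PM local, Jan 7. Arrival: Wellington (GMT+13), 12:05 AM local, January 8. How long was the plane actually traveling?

Departure in UTC: 2:35 PM − 5:45 = 8:50 AM on Jan 7.
Arrival in UTC: 12:05 AM − 13:00 = 11:05 AM on Jan 7.
Elapsed = 11:05 AM − 8:50 AM = 2 hours 15 minutes.

2 hours 15 minutes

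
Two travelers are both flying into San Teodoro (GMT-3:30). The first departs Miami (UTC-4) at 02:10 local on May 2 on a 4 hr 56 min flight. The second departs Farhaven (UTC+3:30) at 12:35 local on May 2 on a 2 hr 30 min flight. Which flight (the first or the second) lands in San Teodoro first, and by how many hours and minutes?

Flight 1 in UTC: 02:10 + 4:00 = 06:10 on May 2.
+4 hours and 56 minutes → arrive 11:06 UTC on May 2.
Flight 2 in UTC: 12:35 − 3:30 = 09:05 on May 2.
+2 hours 30 minutes → arrive 11:35 UTC on May 2.
Flight 1 lands earlier by 29 minutes.

the first, by 29 minutes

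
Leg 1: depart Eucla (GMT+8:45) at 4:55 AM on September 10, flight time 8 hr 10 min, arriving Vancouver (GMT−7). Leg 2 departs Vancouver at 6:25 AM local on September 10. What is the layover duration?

9 hours 5 minutes

Convert departure to UTC: 4:55 AM − 8:45 = 8:10 PM UTC on Sep 9.
Add 8 hours 10 minutes flight time → 4:20 AM UTC (Sep 10).
Vancouver is UTC−7:00, so local arrival = 4:20 AM − 7:00 = 9:20 PM on Sep 9.
Layover = 6:25 AM − 9:20 PM (+1 day) = 9 hours 5 minutes.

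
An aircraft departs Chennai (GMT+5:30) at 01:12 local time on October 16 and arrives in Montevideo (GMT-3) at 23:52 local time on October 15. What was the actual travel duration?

7 hours 10 minutes

Departure in UTC: 01:12 − 5:30 = 19:42 on Oct 15.
Arrival in UTC: 23:52 + 3:00 = 02:52 on Oct 16.
Elapsed = 02:52 − 19:42 (+1 day) = 7 hours 10 minutes.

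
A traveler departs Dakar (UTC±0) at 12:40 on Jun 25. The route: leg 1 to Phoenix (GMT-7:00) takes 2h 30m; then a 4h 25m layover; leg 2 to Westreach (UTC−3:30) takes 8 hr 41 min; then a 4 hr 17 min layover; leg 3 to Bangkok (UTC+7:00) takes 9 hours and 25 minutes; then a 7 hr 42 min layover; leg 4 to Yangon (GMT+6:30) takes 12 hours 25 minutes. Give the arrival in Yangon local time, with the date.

Dakar is at UTC+0, so departure is already 12:40 UTC on Jun 25.
Add 2 hours and 30 minutes leg 1 → 15:10 UTC.
Add 4 hours 25 minutes layover in Phoenix → 19:35 UTC.
Add 8 hours and 41 minutes leg 2 → 04:16 UTC (Jun 26).
Add 4 hours 17 minutes layover in Westreach → 08:33 UTC.
Add 9 hours and 25 minutes leg 3 → 17:58 UTC.
Add 7 hours and 42 minutes layover in Bangkok → 01:40 UTC (Jun 27).
Add 12 hours and 25 minutes leg 4 → 14:05 UTC.
Yangon is UTC+6:30, so local arrival = 14:05 + 6:30 = 20:35 on Jun 27.

20:35 on Jun 27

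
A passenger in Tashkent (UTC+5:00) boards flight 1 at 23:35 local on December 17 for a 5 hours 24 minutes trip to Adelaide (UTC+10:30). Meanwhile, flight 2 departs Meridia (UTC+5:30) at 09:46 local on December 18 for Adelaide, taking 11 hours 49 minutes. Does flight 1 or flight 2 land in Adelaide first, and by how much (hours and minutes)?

Flight 1 in UTC: 23:35 − 5:00 = 18:35 on Dec 17.
+5 hours and 24 minutes → arrive 23:59 UTC on Dec 17.
Flight 2 in UTC: 09:46 − 5:30 = 04:16 on Dec 18.
+11 hours 49 minutes → arrive 16:05 UTC on Dec 18.
Flight 1 lands earlier by 16 hours 6 minutes.

the first, by 16 hours 6 minutes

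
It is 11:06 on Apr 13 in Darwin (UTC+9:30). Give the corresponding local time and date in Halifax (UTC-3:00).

22:36 on April 12

In UTC: 11:06 − 9:30 = 01:36 on Apr 13.
Halifax is UTC−3:00: 01:36 − 3:00 = 22:36 on Apr 12.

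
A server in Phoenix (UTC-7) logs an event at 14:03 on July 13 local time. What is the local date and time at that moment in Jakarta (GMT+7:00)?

04:03 on July 14

Jakarta is 14:00 ahead of Phoenix.
Shift by the zone difference: 14:03 + 14:00 = 04:03 on Jul 14 in Jakarta.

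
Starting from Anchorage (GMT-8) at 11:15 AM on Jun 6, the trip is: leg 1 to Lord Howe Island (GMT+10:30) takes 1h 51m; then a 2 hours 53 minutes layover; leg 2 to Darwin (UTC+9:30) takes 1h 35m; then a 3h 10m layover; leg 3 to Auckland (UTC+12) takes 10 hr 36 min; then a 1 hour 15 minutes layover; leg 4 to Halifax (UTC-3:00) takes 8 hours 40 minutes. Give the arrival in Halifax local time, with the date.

10:15 PM on Jun 7

Convert departure to UTC: 11:15 AM + 8:00 = 7:15 PM UTC on Jun 6.
Add 1 hour 51 minutes leg 1 → 9:06 PM UTC.
Add 2 hours 53 minutes layover in Lord Howe Island → 11:59 PM UTC.
Add 1 hour 35 minutes leg 2 → 1:34 AM UTC (Jun 7).
Add 3 hours and 10 minutes layover in Darwin → 4:44 AM UTC.
Add 10 hours 36 minutes leg 3 → 3:20 PM UTC.
Add 1 hour and 15 minutes layover in Auckland → 4:35 PM UTC.
Add 8 hours 40 minutes leg 4 → 1:15 AM UTC (Jun 8).
Halifax is UTC−3:00, so local arrival = 1:15 AM − 3:00 = 10:15 PM on Jun 7.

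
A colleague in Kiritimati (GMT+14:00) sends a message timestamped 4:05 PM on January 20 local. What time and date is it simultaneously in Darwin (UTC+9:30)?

11:35 AM on January 20

In UTC: 4:05 PM − 14:00 = 2:05 AM on Jan 20.
Darwin is UTC+9:30: 2:05 AM + 9:30 = 11:35 AM on Jan 20.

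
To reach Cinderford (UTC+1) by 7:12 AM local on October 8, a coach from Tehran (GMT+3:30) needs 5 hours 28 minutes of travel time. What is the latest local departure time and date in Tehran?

Target arrival in UTC: 7:12 AM − 1:00 = 6:12 AM on Oct 8.
Subtract 5 hours and 28 minutes → departure 12:44 AM UTC on Oct 8.
Tehran is UTC+3:30: 12:44 AM + 3:30 = 4:14 AM on Oct 8.

4:14 AM on October 8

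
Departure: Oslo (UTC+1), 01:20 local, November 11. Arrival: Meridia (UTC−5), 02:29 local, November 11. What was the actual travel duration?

7 hours 9 minutes

Meridia is 6:00 behind Oslo.
Clock-face elapsed time (ignoring zones) is 1 hour 9 minutes.
Actual elapsed = 1 hour 9 minutes + 6:00 = 7 hours 9 minutes.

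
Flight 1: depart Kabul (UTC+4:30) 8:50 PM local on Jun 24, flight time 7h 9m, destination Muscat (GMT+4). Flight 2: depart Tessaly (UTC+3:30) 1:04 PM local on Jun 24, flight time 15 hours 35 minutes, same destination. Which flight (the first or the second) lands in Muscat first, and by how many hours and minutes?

Flight 1 in UTC: 8:50 PM − 4:30 = 4:20 PM on Jun 24.
+7 hours and 9 minutes → arrive 11:29 PM UTC on Jun 24.
Flight 2 in UTC: 1:04 PM − 3:30 = 9:34 AM on Jun 24.
+15 hours and 35 minutes → arrive 1:09 AM UTC on Jun 25.
Flight 1 lands earlier by 1 hour 40 minutes.

the first, by 1 hour 40 minutes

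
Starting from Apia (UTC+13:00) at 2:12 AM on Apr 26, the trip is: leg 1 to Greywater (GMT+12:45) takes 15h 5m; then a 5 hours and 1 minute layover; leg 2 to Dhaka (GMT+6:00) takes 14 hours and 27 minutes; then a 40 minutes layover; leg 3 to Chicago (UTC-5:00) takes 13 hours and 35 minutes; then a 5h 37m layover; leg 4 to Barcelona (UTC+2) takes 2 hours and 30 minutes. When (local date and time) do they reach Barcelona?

12:07 AM on April 28

Convert departure to UTC: 2:12 AM − 13:00 = 1:12 PM UTC on Apr 25.
Add 15 hours and 5 minutes leg 1 → 4:17 AM UTC (Apr 26).
Add 5 hours and 1 minute layover in Greywater → 9:18 AM UTC.
Add 14 hours and 27 minutes leg 2 → 11:45 PM UTC.
Add 40 minutes layover in Dhaka → 12:25 AM UTC (Apr 27).
Add 13 hours and 35 minutes leg 3 → 2:00 PM UTC.
Add 5 hours 37 minutes layover in Chicago → 7:37 PM UTC.
Add 2 hours 30 minutes leg 4 → 10:07 PM UTC.
Barcelona is UTC+2:00, so local arrival = 10:07 PM + 2:00 = 12:07 AM on Apr 28.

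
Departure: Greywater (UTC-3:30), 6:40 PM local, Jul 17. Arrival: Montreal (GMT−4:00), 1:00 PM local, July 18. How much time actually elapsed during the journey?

Departure in UTC: 6:40 PM + 3:30 = 10:10 PM on Jul 17.
Arrival in UTC: 1:00 PM + 4:00 = 5:00 PM on Jul 18.
Elapsed = 5:00 PM − 10:10 PM (+1 day) = 18 hours 50 minutes.

18 hours 50 minutes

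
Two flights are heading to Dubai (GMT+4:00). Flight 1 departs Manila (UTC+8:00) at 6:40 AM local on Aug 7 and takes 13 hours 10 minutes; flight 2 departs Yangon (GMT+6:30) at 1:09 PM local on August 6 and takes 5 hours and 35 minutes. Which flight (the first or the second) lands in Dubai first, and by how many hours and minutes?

the second, by 23 hours 36 minutes

Flight 1 in UTC: 6:40 AM − 8:00 = 10:40 PM on Aug 6.
+13 hours 10 minutes → arrive 11:50 AM UTC on Aug 7.
Flight 2 in UTC: 1:09 PM − 6:30 = 6:39 AM on Aug 6.
+5 hours 35 minutes → arrive 12:14 PM UTC on Aug 6.
Flight 2 lands earlier by 23 hours 36 minutes.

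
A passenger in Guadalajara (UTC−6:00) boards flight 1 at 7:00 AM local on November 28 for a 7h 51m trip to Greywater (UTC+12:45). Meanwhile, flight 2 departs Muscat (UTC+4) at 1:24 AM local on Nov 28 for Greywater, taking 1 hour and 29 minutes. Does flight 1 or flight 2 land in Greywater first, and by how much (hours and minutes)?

Flight 1 in UTC: 7:00 AM + 6:00 = 1:00 PM on Nov 28.
+7 hours 51 minutes → arrive 8:51 PM UTC on Nov 28.
Flight 2 in UTC: 1:24 AM − 4:00 = 9:24 PM on Nov 27.
+1 hour and 29 minutes → arrive 10:53 PM UTC on Nov 27.
Flight 2 lands earlier by 21 hours 58 minutes.

the second, by 21 hours 58 minutes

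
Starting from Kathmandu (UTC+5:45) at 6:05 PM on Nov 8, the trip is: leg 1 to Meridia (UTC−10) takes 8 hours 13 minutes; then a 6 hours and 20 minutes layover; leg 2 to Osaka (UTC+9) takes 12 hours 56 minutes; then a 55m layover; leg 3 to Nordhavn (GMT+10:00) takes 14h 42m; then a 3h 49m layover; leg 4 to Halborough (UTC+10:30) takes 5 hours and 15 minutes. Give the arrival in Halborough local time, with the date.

3:00 AM on November 11

Convert departure to UTC: 6:05 PM − 5:45 = 12:20 PM UTC on Nov 8.
Add 8 hours and 13 minutes leg 1 → 8:33 PM UTC.
Add 6 hours 20 minutes layover in Meridia → 2:53 AM UTC (Nov 9).
Add 12 hours 56 minutes leg 2 → 3:49 PM UTC.
Add 55 minutes layover in Osaka → 4:44 PM UTC.
Add 14 hours 42 minutes leg 3 → 7:26 AM UTC (Nov 10).
Add 3 hours and 49 minutes layover in Nordhavn → 11:15 AM UTC.
Add 5 hours 15 minutes leg 4 → 4:30 PM UTC.
Halborough is UTC+10:30, so local arrival = 4:30 PM + 10:30 = 3:00 AM on Nov 11.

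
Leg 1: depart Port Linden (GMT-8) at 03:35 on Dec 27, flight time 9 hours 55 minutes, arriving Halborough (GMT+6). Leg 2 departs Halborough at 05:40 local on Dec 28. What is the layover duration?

Convert departure to UTC: 03:35 + 8:00 = 11:35 UTC on Dec 27.
Add 9 hours and 55 minutes flight time → 21:30 UTC.
Halborough is UTC+6:00, so local arrival = 21:30 + 6:00 = 03:30 on Dec 28.
Layover = 05:40 − 03:30 = 2 hours 10 minutes.

2 hours 10 minutes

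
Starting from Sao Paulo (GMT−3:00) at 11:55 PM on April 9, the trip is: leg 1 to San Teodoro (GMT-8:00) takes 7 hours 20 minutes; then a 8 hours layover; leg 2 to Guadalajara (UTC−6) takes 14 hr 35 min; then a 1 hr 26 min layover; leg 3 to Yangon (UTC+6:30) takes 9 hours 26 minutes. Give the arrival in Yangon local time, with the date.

2:12 AM on Apr 12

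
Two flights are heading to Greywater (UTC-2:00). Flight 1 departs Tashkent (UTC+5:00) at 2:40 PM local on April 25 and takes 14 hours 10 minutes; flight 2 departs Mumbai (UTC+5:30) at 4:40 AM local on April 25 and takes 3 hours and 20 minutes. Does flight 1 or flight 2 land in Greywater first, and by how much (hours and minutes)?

the second, by 21 hours 20 minutes

Flight 1 in UTC: 2:40 PM − 5:00 = 9:40 AM on Apr 25.
+14 hours and 10 minutes → arrive 11:50 PM UTC on Apr 25.
Flight 2 in UTC: 4:40 AM − 5:30 = 11:10 PM on Apr 24.
+3 hours and 20 minutes → arrive 2:30 AM UTC on Apr 25.
Flight 2 lands earlier by 21 hours 20 minutes.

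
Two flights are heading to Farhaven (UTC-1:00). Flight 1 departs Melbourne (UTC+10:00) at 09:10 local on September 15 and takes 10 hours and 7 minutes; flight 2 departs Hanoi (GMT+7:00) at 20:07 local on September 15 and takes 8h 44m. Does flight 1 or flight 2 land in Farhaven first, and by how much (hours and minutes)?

the first, by 12 hours 34 minutes

Flight 1 in UTC: 09:10 − 10:00 = 23:10 on Sep 14.
+10 hours and 7 minutes → arrive 09:17 UTC on Sep 15.
Flight 2 in UTC: 20:07 − 7:00 = 13:07 on Sep 15.
+8 hours and 44 minutes → arrive 21:51 UTC on Sep 15.
Flight 1 lands earlier by 12 hours 34 minutes.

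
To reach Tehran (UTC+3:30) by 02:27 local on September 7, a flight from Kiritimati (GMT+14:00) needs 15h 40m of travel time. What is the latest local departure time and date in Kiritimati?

21:17 on September 6

Target arrival in UTC: 02:27 − 3:30 = 22:57 on Sep 6.
Subtract 15 hours 40 minutes → departure 07:17 UTC on Sep 6.
Kiritimati is UTC+14:00: 07:17 + 14:00 = 21:17 on Sep 6.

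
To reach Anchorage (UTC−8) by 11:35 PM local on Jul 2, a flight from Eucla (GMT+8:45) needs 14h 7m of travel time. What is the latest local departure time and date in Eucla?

Target arrival in UTC: 11:35 PM + 8:00 = 7:35 AM on Jul 3.
Subtract 14 hours 7 minutes → departure 5:28 PM UTC on Jul 2.
Eucla is UTC+8:45: 5:28 PM + 8:45 = 2:13 AM on Jul 3.

2:13 AM on July 3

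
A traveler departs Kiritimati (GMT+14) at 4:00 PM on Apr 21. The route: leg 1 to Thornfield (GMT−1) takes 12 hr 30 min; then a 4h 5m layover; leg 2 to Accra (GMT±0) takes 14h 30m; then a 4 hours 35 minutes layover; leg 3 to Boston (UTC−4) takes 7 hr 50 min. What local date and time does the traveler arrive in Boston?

Convert departure to UTC: 4:00 PM − 14:00 = 2:00 AM UTC on Apr 21.
Add 12 hours 30 minutes leg 1 → 2:30 PM UTC.
Add 4 hours and 5 minutes layover in Thornfield → 6:35 PM UTC.
Add 14 hours and 30 minutes leg 2 → 9:05 AM UTC (Apr 22).
Add 4 hours 35 minutes layover in Accra → 1:40 PM UTC.
Add 7 hours and 50 minutes leg 3 → 9:30 PM UTC.
Boston is UTC−4:00, so local arrival = 9:30 PM − 4:00 = 5:30 PM on Apr 22.

5:30 PM on Apr 22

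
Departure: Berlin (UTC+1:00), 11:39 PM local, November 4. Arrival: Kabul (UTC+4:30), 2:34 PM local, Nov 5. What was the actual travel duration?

Departure in UTC: 11:39 PM − 1:00 = 10:39 PM on Nov 4.
Arrival in UTC: 2:34 PM − 4:30 = 10:04 AM on Nov 5.
Elapsed = 10:04 AM − 10:39 PM (+1 day) = 11 hours 25 minutes.

11 hours 25 minutes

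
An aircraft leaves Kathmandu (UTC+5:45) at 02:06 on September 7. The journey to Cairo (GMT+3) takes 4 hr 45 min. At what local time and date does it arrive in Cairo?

04:06 on September 7

Convert departure to UTC: 02:06 − 5:45 = 20:21 UTC on Sep 6.
Add 4 hours and 45 minutes travel time → 01:06 UTC (Sep 7).
Cairo is UTC+3:00, so local arrival = 01:06 + 3:00 = 04:06 on Sep 7.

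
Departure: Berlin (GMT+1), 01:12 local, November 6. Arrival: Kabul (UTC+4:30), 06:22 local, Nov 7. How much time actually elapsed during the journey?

Departure in UTC: 01:12 − 1:00 = 00:12 on Nov 6.
Arrival in UTC: 06:22 − 4:30 = 01:52 on Nov 7.
Elapsed = 01:52 − 00:12 (+1 day) = 25 hours 40 minutes.

25 hours 40 minutes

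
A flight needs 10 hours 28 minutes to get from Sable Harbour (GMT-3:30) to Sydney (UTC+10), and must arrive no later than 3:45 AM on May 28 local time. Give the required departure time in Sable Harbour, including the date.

Target arrival in UTC: 3:45 AM − 10:00 = 5:45 PM on May 27.
Subtract 10 hours 28 minutes → departure 7:17 AM UTC on May 27.
Sable Harbour is UTC−3:30: 7:17 AM − 3:30 = 3:47 AM on May 27.

3:47 AM on May 27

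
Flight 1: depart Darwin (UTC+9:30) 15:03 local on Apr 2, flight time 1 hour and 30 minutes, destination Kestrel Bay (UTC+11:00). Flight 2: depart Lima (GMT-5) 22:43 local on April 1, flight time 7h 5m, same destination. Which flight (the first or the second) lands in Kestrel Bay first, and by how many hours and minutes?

Flight 1 in UTC: 15:03 − 9:30 = 05:33 on Apr 2.
+1 hour and 30 minutes → arrive 07:03 UTC on Apr 2.
Flight 2 in UTC: 22:43 + 5:00 = 03:43 on Apr 2.
+7 hours and 5 minutes → arrive 10:48 UTC on Apr 2.
Flight 1 lands earlier by 3 hours 45 minutes.

the first, by 3 hours 45 minutes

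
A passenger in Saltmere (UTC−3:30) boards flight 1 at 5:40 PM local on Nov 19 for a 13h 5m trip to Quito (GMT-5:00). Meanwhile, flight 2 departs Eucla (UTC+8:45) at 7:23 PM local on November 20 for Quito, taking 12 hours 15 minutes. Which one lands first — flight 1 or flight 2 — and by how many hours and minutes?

Flight 1 in UTC: 5:40 PM + 3:30 = 9:10 PM on Nov 19.
+13 hours and 5 minutes → arrive 10:15 AM UTC on Nov 20.
Flight 2 in UTC: 7:23 PM − 8:45 = 10:38 AM on Nov 20.
+12 hours 15 minutes → arrive 10:53 PM UTC on Nov 20.
Flight 1 lands earlier by 12 hours 38 minutes.

the first, by 12 hours 38 minutes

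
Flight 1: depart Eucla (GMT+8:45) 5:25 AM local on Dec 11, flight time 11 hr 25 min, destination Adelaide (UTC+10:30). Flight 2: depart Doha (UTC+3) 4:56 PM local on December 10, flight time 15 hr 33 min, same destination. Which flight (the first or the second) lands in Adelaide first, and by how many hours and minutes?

Flight 1 in UTC: 5:25 AM − 8:45 = 8:40 PM on Dec 10.
+11 hours and 25 minutes → arrive 8:05 AM UTC on Dec 11.
Flight 2 in UTC: 4:56 PM − 3:00 = 1:56 PM on Dec 10.
+15 hours 33 minutes → arrive 5:29 AM UTC on Dec 11.
Flight 2 lands earlier by 2 hours 36 minutes.

the second, by 2 hours 36 minutes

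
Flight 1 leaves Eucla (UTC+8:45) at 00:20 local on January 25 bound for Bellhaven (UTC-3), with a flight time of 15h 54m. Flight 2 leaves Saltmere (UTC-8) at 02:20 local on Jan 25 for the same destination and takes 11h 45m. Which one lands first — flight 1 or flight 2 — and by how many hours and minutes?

the first, by 14 hours 36 minutes

Flight 1 in UTC: 00:20 − 8:45 = 15:35 on Jan 24.
+15 hours 54 minutes → arrive 07:29 UTC on Jan 25.
Flight 2 in UTC: 02:20 + 8:00 = 10:20 on Jan 25.
+11 hours 45 minutes → arrive 22:05 UTC on Jan 25.
Flight 1 lands earlier by 14 hours 36 minutes.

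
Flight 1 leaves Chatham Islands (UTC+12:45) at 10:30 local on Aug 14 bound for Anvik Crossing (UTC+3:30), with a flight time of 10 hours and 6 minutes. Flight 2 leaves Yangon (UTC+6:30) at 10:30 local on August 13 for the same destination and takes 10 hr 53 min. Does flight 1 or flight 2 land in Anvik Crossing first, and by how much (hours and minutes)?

Flight 1 in UTC: 10:30 − 12:45 = 21:45 on Aug 13.
+10 hours 6 minutes → arrive 07:51 UTC on Aug 14.
Flight 2 in UTC: 10:30 − 6:30 = 04:00 on Aug 13.
+10 hours 53 minutes → arrive 14:53 UTC on Aug 13.
Flight 2 lands earlier by 16 hours 58 minutes.

the second, by 16 hours 58 minutes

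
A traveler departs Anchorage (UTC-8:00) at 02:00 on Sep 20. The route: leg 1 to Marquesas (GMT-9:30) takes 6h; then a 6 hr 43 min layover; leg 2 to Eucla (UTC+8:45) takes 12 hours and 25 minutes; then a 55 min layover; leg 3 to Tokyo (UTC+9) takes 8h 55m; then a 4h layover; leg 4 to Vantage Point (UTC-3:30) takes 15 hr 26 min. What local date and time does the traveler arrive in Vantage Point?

12:54 on September 22

Convert departure to UTC: 02:00 + 8:00 = 10:00 UTC on Sep 20.
Add 6 hours leg 1 → 16:00 UTC.
Add 6 hours 43 minutes layover in Marquesas → 22:43 UTC.
Add 12 hours 25 minutes leg 2 → 11:08 UTC (Sep 21).
Add 55 minutes layover in Eucla → 12:03 UTC.
Add 8 hours and 55 minutes leg 3 → 20:58 UTC.
Add 4 hours layover in Tokyo → 00:58 UTC (Sep 22).
Add 15 hours 26 minutes leg 4 → 16:24 UTC.
Vantage Point is UTC−3:30, so local arrival = 16:24 − 3:30 = 12:54 on Sep 22.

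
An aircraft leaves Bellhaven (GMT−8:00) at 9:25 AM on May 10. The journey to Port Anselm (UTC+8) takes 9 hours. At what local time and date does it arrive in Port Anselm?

Convert departure to UTC: 9:25 AM + 8:00 = 5:25 PM UTC on May 10.
Add 9 hours travel time → 2:25 AM UTC (May 11).
Port Anselm is UTC+8:00, so local arrival = 2:25 AM + 8:00 = 10:25 AM on May 11.

10:25 AM on May 11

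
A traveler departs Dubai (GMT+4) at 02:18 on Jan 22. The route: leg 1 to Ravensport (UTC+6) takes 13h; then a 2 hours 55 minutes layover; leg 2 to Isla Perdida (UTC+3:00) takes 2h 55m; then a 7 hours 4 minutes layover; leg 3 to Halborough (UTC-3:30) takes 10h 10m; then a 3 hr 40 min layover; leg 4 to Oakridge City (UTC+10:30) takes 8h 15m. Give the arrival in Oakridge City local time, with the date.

Convert departure to UTC: 02:18 − 4:00 = 22:18 UTC on Jan 21.
Add 13 hours leg 1 → 11:18 UTC (Jan 22).
Add 2 hours 55 minutes layover in Ravensport → 14:13 UTC.
Add 2 hours 55 minutes leg 2 → 17:08 UTC.
Add 7 hours 4 minutes layover in Isla Perdida → 00:12 UTC (Jan 23).
Add 10 hours 10 minutes leg 3 → 10:22 UTC.
Add 3 hours and 40 minutes layover in Halborough → 14:02 UTC.
Add 8 hours 15 minutes leg 4 → 22:17 UTC.
Oakridge City is UTC+10:30, so local arrival = 22:17 + 10:30 = 08:47 on Jan 24.

08:47 on January 24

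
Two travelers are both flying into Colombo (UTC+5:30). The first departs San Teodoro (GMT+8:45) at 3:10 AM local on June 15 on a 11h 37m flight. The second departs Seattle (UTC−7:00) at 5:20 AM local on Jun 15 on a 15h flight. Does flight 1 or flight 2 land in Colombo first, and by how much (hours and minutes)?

the first, by 21 hours 18 minutes

Flight 1 in UTC: 3:10 AM − 8:45 = 6:25 PM on Jun 14.
+11 hours 37 minutes → arrive 6:02 AM UTC on Jun 15.
Flight 2 in UTC: 5:20 AM + 7:00 = 12:20 PM on Jun 15.
+15 hours → arrive 3:20 AM UTC on Jun 16.
Flight 1 lands earlier by 21 hours 18 minutes.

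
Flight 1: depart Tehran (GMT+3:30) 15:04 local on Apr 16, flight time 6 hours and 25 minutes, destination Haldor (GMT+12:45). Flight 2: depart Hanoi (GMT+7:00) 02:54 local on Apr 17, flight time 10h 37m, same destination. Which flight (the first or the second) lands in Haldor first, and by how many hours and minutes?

the first, by 12 hours 32 minutes

Flight 1 in UTC: 15:04 − 3:30 = 11:34 on Apr 16.
+6 hours and 25 minutes → arrive 17:59 UTC on Apr 16.
Flight 2 in UTC: 02:54 − 7:00 = 19:54 on Apr 16.
+10 hours 37 minutes → arrive 06:31 UTC on Apr 17.
Flight 1 lands earlier by 12 hours 32 minutes.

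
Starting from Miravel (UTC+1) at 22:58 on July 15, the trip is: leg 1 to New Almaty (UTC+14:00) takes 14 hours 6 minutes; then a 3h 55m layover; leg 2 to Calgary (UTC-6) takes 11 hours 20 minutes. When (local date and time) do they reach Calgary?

21:19 on Jul 16

Convert departure to UTC: 22:58 − 1:00 = 21:58 UTC on Jul 15.
Add 14 hours 6 minutes leg 1 → 12:04 UTC (Jul 16).
Add 3 hours 55 minutes layover in New Almaty → 15:59 UTC.
Add 11 hours 20 minutes leg 2 → 03:19 UTC (Jul 17).
Calgary is UTC−6:00, so local arrival = 03:19 − 6:00 = 21:19 on Jul 16.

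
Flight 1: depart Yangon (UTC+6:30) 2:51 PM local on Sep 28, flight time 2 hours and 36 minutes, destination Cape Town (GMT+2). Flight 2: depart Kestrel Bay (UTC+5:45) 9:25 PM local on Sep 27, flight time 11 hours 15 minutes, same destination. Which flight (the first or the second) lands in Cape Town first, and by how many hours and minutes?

Flight 1 in UTC: 2:51 PM − 6:30 = 8:21 AM on Sep 28.
+2 hours 36 minutes → arrive 10:57 AM UTC on Sep 28.
Flight 2 in UTC: 9:25 PM − 5:45 = 3:40 PM on Sep 27.
+11 hours 15 minutes → arrive 2:55 AM UTC on Sep 28.
Flight 2 lands earlier by 8 hours 2 minutes.

the second, by 8 hours 2 minutes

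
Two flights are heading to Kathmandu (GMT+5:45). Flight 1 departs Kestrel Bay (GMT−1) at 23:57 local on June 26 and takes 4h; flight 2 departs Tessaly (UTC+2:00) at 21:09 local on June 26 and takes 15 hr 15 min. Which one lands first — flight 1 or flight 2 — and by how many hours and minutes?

the first, by 5 hours 27 minutes

Flight 1 in UTC: 23:57 + 1:00 = 00:57 on Jun 27.
+4 hours → arrive 04:57 UTC on Jun 27.
Flight 2 in UTC: 21:09 − 2:00 = 19:09 on Jun 26.
+15 hours and 15 minutes → arrive 10:24 UTC on Jun 27.
Flight 1 lands earlier by 5 hours 27 minutes.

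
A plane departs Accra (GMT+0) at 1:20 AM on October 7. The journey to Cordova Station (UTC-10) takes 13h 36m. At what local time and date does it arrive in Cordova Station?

4:56 AM on Oct 7

Accra is at UTC+0, so departure is already 1:20 AM UTC on Oct 7.
Add 13 hours and 36 minutes travel time → 2:56 PM UTC.
Cordova Station is UTC−10:00, so local arrival = 2:56 PM − 10:00 = 4:56 AM on Oct 7.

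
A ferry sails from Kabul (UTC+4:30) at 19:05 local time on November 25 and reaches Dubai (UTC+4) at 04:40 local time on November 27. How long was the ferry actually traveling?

34 hours 5 minutes

Departure in UTC: 19:05 − 4:30 = 14:35 on Nov 25.
Arrival in UTC: 04:40 − 4:00 = 00:40 on Nov 27.
Elapsed = 00:40 − 14:35 (+2 days) = 34 hours 5 minutes.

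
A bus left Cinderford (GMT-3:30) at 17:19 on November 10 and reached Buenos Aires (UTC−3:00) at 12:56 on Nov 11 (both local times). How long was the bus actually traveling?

Buenos Aires is 0:30 ahead of Cinderford.
Clock-face elapsed time (ignoring zones) is 19 hours 37 minutes.
Actual elapsed = 19 hours 37 minutes − 0:30 = 19 hours 7 minutes.

19 hours 7 minutes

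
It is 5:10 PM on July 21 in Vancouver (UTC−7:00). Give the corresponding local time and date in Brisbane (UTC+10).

10:10 AM on July 22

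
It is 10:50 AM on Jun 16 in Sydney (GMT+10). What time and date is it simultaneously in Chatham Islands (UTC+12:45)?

1:35 PM on June 16

In UTC: 10:50 AM − 10:00 = 12:50 AM on Jun 16.
Chatham Islands is UTC+12:45: 12:50 AM + 12:45 = 1:35 PM on Jun 16.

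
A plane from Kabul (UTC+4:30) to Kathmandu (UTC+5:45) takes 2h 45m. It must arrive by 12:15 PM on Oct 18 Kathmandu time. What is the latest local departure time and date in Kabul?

Target arrival in UTC: 12:15 PM − 5:45 = 6:30 AM on Oct 18.
Subtract 2 hours 45 minutes → departure 3:45 AM UTC on Oct 18.
Kabul is UTC+4:30: 3:45 AM + 4:30 = 8:15 AM on Oct 18.

8:15 AM on Oct 18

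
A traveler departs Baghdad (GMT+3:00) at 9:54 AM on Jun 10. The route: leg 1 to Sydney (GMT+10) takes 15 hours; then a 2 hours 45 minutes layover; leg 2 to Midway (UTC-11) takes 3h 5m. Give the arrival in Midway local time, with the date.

Convert departure to UTC: 9:54 AM − 3:00 = 6:54 AM UTC on Jun 10.
Add 15 hours leg 1 → 9:54 PM UTC.
Add 2 hours 45 minutes layover in Sydney → 12:39 AM UTC (Jun 11).
Add 3 hours and 5 minutes leg 2 → 3:44 AM UTC.
Midway is UTC−11:00, so local arrival = 3:44 AM − 11:00 = 4:44 PM on Jun 10.

4:44 PM on June 10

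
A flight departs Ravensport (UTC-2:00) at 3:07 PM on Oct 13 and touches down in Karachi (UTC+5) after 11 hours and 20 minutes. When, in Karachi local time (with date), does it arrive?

9:27 AM on Oct 14

Convert departure to UTC: 3:07 PM + 2:00 = 5:07 PM UTC on Oct 13.
Add 11 hours 20 minutes travel time → 4:27 AM UTC (Oct 14).
Karachi is UTC+5:00, so local arrival = 4:27 AM + 5:00 = 9:27 AM on Oct 14.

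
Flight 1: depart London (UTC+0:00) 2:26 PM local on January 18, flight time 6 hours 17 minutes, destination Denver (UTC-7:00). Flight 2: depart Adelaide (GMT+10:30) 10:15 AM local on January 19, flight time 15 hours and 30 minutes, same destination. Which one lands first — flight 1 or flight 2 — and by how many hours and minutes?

the first, by 18 hours 32 minutes

Flight 1 departs at 2:26 PM UTC (Jan 18).
+6 hours 17 minutes → arrive 8:43 PM UTC on Jan 18.
Flight 2 in UTC: 10:15 AM − 10:30 = 11:45 PM on Jan 18.
+15 hours and 30 minutes → arrive 3:15 PM UTC on Jan 19.
Flight 1 lands earlier by 18 hours 32 minutes.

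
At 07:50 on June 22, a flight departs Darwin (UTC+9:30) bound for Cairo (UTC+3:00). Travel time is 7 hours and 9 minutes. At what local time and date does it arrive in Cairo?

08:29 on June 22

Convert departure to UTC: 07:50 − 9:30 = 22:20 UTC on Jun 21.
Add 7 hours and 9 minutes travel time → 05:29 UTC (Jun 22).
Cairo is UTC+3:00, so local arrival = 05:29 + 3:00 = 08:29 on Jun 22.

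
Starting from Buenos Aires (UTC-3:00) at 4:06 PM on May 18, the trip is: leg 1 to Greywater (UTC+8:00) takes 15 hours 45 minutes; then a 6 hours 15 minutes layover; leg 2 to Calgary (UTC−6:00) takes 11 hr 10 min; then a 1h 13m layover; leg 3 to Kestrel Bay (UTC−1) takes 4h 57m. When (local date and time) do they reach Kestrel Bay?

9:26 AM on May 20

Convert departure to UTC: 4:06 PM + 3:00 = 7:06 PM UTC on May 18.
Add 15 hours 45 minutes leg 1 → 10:51 AM UTC (May 19).
Add 6 hours 15 minutes layover in Greywater → 5:06 PM UTC.
Add 11 hours 10 minutes leg 2 → 4:16 AM UTC (May 20).
Add 1 hour 13 minutes layover in Calgary → 5:29 AM UTC.
Add 4 hours and 57 minutes leg 3 → 10:26 AM UTC.
Kestrel Bay is UTC−1:00, so local arrival = 10:26 AM − 1:00 = 9:26 AM on May 20.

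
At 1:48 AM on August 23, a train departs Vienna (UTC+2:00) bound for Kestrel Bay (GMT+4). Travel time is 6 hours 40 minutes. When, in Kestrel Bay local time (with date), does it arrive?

10:28 AM on Aug 23

Convert departure to UTC: 1:48 AM − 2:00 = 11:48 PM UTC on Aug 22.
Add 6 hours 40 minutes travel time → 6:28 AM UTC (Aug 23).
Kestrel Bay is UTC+4:00, so local arrival = 6:28 AM + 4:00 = 10:28 AM on Aug 23.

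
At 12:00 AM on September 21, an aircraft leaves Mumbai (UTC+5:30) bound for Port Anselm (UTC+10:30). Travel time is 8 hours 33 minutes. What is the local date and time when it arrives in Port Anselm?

1:33 PM on Sep 21

Convert departure to UTC: 12:00 AM − 5:30 = 6:30 PM UTC on Sep 20.
Add 8 hours 33 minutes travel time → 3:03 AM UTC (Sep 21).
Port Anselm is UTC+10:30, so local arrival = 3:03 AM + 10:30 = 1:33 PM on Sep 21.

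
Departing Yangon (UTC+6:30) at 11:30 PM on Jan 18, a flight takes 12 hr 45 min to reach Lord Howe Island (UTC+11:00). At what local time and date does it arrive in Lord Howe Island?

4:45 PM on Jan 19

Convert departure to UTC: 11:30 PM − 6:30 = 5:00 PM UTC on Jan 18.
Add 12 hours 45 minutes travel time → 5:45 AM UTC (Jan 19).
Lord Howe Island is UTC+11:00, so local arrival = 5:45 AM + 11:00 = 4:45 PM on Jan 19.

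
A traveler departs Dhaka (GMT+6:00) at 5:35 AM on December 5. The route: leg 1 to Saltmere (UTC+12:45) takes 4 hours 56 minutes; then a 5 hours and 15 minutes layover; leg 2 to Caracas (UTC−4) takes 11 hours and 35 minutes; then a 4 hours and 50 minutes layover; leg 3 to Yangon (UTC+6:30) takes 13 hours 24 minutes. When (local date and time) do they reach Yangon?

Convert departure to UTC: 5:35 AM − 6:00 = 11:35 PM UTC on Dec 4.
Add 4 hours and 56 minutes leg 1 → 4:31 AM UTC (Dec 5).
Add 5 hours 15 minutes layover in Saltmere → 9:46 AM UTC.
Add 11 hours 35 minutes leg 2 → 9:21 PM UTC.
Add 4 hours and 50 minutes layover in Caracas → 2:11 AM UTC (Dec 6).
Add 13 hours 24 minutes leg 3 → 3:35 PM UTC.
Yangon is UTC+6:30, so local arrival = 3:35 PM + 6:30 = 10:05 PM on Dec 6.

10:05 PM on December 6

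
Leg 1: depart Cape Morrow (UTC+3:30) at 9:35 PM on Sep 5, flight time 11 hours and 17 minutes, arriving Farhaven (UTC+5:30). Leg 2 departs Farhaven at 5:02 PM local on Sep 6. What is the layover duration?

6 hours 10 minutes

Convert departure to UTC: 9:35 PM − 3:30 = 6:05 PM UTC on Sep 5.
Add 11 hours 17 minutes flight time → 5:22 AM UTC (Sep 6).
Farhaven is UTC+5:30, so local arrival = 5:22 AM + 5:30 = 10:52 AM on Sep 6.
Layover = 5:02 PM − 10:52 AM = 6 hours 10 minutes.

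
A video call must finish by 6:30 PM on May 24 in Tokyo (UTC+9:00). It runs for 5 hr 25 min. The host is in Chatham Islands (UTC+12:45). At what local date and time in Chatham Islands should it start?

Target end time in UTC: 6:30 PM − 9:00 = 9:30 AM on May 24.
Subtract 5 hours and 25 minutes → start 4:05 AM UTC on May 24.
Chatham Islands is UTC+12:45: 4:05 AM + 12:45 = 4:50 PM on May 24.

4:50 PM on May 24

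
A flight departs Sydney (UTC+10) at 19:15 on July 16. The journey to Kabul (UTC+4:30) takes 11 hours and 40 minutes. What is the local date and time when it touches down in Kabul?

01:25 on July 17

Kabul is 5:30 behind Sydney.
After 11 hours 40 minutes it is 06:55 (Jul 17) in Sydney.
Shift by the zone difference: 06:55 − 5:30 = 01:25 on Jul 17 in Kabul.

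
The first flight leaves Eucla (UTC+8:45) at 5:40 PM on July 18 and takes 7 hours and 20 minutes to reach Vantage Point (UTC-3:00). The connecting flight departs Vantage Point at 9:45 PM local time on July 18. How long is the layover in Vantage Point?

8 hours 30 minutes

Convert departure to UTC: 5:40 PM − 8:45 = 8:55 AM UTC on Jul 18.
Add 7 hours 20 minutes flight time → 4:15 PM UTC.
Vantage Point is UTC−3:00, so local arrival = 4:15 PM − 3:00 = 1:15 PM on Jul 18.
Layover = 9:45 PM − 1:15 PM = 8 hours 30 minutes.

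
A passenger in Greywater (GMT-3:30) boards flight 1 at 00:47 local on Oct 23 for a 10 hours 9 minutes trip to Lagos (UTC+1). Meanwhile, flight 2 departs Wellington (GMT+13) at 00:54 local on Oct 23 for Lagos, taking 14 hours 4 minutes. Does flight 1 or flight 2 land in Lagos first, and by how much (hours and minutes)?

the second, by 12 hours 28 minutes

Flight 1 in UTC: 00:47 + 3:30 = 04:17 on Oct 23.
+10 hours 9 minutes → arrive 14:26 UTC on Oct 23.
Flight 2 in UTC: 00:54 − 13:00 = 11:54 on Oct 22.
+14 hours 4 minutes → arrive 01:58 UTC on Oct 23.
Flight 2 lands earlier by 12 hours 28 minutes.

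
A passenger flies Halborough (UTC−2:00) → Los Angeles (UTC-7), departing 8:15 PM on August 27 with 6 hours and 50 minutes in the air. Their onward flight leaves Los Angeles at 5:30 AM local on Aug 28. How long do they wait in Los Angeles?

Convert departure to UTC: 8:15 PM + 2:00 = 10:15 PM UTC on Aug 27.
Add 6 hours and 50 minutes flight time → 5:05 AM UTC (Aug 28).
Los Angeles is UTC−7:00, so local arrival = 5:05 AM − 7:00 = 10:05 PM on Aug 27.
Layover = 5:30 AM − 10:05 PM (+1 day) = 7 hours 25 minutes.

7 hours 25 minutes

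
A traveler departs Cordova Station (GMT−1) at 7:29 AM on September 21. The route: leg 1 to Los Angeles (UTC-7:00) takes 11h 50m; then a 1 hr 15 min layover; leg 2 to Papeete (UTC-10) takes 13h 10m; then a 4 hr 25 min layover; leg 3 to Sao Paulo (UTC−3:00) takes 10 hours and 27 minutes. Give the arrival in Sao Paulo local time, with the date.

10:36 PM on September 22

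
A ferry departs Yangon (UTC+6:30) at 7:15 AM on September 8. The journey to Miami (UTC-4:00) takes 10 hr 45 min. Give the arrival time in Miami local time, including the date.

Miami is 10:30 behind Yangon.
After 10 hours 45 minutes it is 6:00 PM in Yangon.
Shift by the zone difference: 6:00 PM − 10:30 = 7:30 AM on Sep 8 in Miami.

7:30 AM on Sep 8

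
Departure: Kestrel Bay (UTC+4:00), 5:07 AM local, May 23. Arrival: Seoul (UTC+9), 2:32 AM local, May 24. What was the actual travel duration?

Seoul is 5:00 ahead of Kestrel Bay.
Clock-face elapsed time (ignoring zones) is 21 hours 25 minutes.
Actual elapsed = 21 hours 25 minutes − 5:00 = 16 hours 25 minutes.

16 hours 25 minutes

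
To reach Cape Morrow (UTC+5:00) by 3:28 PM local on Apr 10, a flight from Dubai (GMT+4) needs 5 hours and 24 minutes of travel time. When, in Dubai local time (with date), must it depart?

Target arrival in UTC: 3:28 PM − 5:00 = 10:28 AM on Apr 10.
Subtract 5 hours and 24 minutes → departure 5:04 AM UTC on Apr 10.
Dubai is UTC+4:00: 5:04 AM + 4:00 = 9:04 AM on Apr 10.

9:04 AM on April 10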